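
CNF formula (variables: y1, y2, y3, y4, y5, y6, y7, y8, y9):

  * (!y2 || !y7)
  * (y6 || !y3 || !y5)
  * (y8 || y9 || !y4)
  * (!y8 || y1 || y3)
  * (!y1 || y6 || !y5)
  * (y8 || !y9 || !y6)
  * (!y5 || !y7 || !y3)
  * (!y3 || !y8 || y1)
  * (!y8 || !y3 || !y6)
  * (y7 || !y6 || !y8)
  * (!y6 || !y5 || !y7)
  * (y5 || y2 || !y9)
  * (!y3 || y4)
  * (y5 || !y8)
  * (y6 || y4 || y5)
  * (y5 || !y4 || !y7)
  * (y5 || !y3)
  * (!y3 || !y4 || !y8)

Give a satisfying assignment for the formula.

y1 = 1, y2 = 0, y3 = 0, y4 = 0, y5 = 0, y6 = 1, y7 = 1, y8 = 0, y9 = 0

Set y1 = True and propagate.
The remaining clauses are satisfied by y2 = False, y3 = False, y4 = False, y5 = False, y6 = True, y7 = True, y8 = False, y9 = False.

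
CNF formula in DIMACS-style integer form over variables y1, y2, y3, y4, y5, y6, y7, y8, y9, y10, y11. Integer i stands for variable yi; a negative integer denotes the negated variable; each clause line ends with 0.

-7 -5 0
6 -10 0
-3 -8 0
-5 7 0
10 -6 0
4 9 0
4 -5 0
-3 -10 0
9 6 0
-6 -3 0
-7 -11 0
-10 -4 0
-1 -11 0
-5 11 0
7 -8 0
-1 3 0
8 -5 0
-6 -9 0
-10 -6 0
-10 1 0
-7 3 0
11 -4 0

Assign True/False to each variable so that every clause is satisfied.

y5 occurs only negated in the remaining clauses — set y5 = False.
Branch on y1: take y1 = False.
  then y10 is forced to False.
  then y6 is forced to False.
  then y9 is forced to True.
Branch on y3: take y3 = False.
  then y7 is forced to False.
  then y8 is forced to False.
Try y4 = False.
y2, y11 are now unconstrained; take y2 = True, y11 = True.
Check each clause:
  1. (¬y5 ∨ ¬y7) — ¬y7 is true.
  2. (y6 ∨ ¬y10) — ¬y10 is true.
  3. (¬y8 ∨ ¬y3) — ¬y8 is true.
  4. (¬y5 ∨ y7) — ¬y5 is true.
  5. (y10 ∨ ¬y6) — ¬y6 is true.
  6. (y4 ∨ y9) — y9 is true.
  7. (y4 ∨ ¬y5) — ¬y5 is true.
  8. (¬y3 ∨ ¬y10) — ¬y3 is true.
  9. (y6 ∨ y9) — y9 is true.
  10. (¬y3 ∨ ¬y6) — ¬y6 is true.
  11. (¬y11 ∨ ¬y7) — ¬y7 is true.
  12. (¬y10 ∨ ¬y4) — ¬y4 is true.
  13. (¬y11 ∨ ¬y1) — ¬y1 is true.
  14. (¬y5 ∨ y11) — y11 is true.
  15. (¬y8 ∨ y7) — ¬y8 is true.
  16. (¬y1 ∨ y3) — ¬y1 is true.
  17. (y8 ∨ ¬y5) — ¬y5 is true.
  18. (¬y6 ∨ ¬y9) — ¬y6 is true.
  19. (¬y6 ∨ ¬y10) — ¬y6 is true.
  20. (y1 ∨ ¬y10) — ¬y10 is true.
  21. (¬y7 ∨ y3) — ¬y7 is true.
  22. (y11 ∨ ¬y4) — y11 is true.

y1=F, y2=T, y3=F, y4=F, y5=F, y6=F, y7=F, y8=F, y9=T, y10=F, y11=T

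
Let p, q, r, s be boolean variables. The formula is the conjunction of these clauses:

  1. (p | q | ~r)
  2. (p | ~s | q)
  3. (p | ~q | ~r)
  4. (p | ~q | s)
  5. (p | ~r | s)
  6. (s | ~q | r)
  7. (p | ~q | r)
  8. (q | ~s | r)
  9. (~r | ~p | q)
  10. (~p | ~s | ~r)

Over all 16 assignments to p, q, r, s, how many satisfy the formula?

4

Satisfying assignments:
  p=0 q=0 r=0 s=0
  p=1 q=0 r=0 s=0
  p=1 q=1 r=0 s=1
  p=1 q=1 r=1 s=0
That's 4 in total.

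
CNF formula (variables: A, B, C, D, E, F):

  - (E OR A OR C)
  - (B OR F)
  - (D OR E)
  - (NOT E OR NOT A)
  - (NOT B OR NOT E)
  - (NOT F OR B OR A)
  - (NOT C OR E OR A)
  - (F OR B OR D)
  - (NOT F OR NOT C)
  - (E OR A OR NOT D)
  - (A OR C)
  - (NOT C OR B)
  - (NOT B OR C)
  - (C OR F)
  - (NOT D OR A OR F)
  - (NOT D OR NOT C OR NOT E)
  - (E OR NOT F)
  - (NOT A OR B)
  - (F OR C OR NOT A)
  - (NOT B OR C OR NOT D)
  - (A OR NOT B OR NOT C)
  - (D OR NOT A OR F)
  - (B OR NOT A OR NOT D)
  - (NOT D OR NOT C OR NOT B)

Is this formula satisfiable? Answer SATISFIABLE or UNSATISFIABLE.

UNSATISFIABLE

A = True:
  propagation gives E=False, D=True, F=False, B=True; an empty clause results — contradiction.
A = False:
  propagation gives C=True, E=True, B=False; an empty clause results — contradiction.
Every branch closes, so no satisfying assignment exists.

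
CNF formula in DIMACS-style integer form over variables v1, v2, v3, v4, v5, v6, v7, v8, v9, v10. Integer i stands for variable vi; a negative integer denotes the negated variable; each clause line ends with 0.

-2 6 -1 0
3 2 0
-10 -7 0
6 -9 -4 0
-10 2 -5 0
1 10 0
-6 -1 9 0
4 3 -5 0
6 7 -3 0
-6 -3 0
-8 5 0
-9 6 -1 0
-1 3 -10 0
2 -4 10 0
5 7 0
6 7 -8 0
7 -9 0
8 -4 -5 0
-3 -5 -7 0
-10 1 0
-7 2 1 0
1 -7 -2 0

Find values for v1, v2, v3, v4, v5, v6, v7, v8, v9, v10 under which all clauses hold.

Try v1 = True.
Try v2 = False.
  then v3 is forced to True.
  then v6 is forced to False.
  then v7 is forced to True.
  then v10 is forced to False.
  then v9 is forced to False.
  then v4 is forced to False.
  then v5 is forced to False.
  then v8 is forced to False.
Check each clause:
  1. (v6 OR NOT v2 OR NOT v1) — NOT v2 is true.
  2. (v2 OR v3) — v3 is true.
  3. (NOT v7 OR NOT v10) — NOT v10 is true.
  4. (NOT v4 OR v6 OR NOT v9) — NOT v4 is true.
  5. (v2 OR NOT v5 OR NOT v10) — NOT v5 is true.
  6. (v10 OR v1) — v1 is true.
  7. (v9 OR NOT v1 OR NOT v6) — NOT v6 is true.
  8. (v4 OR v3 OR NOT v5) — v3 is true.
  9. (v6 OR NOT v3 OR v7) — v7 is true.
  10. (NOT v3 OR NOT v6) — NOT v6 is true.
  11. (NOT v8 OR v5) — NOT v8 is true.
  12. (NOT v9 OR v6 OR NOT v1) — NOT v9 is true.
  13. (NOT v10 OR NOT v1 OR v3) — v3 is true.
  14. (NOT v4 OR v2 OR v10) — NOT v4 is true.
  15. (v7 OR v5) — v7 is true.
  16. (v6 OR v7 OR NOT v8) — NOT v8 is true.
  17. (v7 OR NOT v9) — NOT v9 is true.
  18. (v8 OR NOT v4 OR NOT v5) — NOT v5 is true.
  19. (NOT v5 OR NOT v3 OR NOT v7) — NOT v5 is true.
  20. (v1 OR NOT v10) — v1 is true.
  21. (v1 OR NOT v7 OR v2) — v1 is true.
  22. (NOT v2 OR v1 OR NOT v7) — NOT v2 is true.

v1=True  v2=False  v3=True  v4=False  v5=False  v6=False  v7=True  v8=False  v9=False  v10=False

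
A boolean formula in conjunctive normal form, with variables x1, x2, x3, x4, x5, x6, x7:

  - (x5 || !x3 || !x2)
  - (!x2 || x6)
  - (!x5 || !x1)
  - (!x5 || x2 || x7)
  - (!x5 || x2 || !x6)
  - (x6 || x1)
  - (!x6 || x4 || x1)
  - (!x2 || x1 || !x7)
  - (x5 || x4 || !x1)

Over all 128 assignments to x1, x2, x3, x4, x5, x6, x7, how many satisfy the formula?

Case analysis on x1 and x2:
  x1=1, x2=1: remaining (x3,x4,x5,x6,x7) ∈ {(0,1,0,1,0); (0,1,0,1,1)} — 2.
  x1=1, x2=0: forces x4=1; x5=0; x3, x6, x7 free → 2^3 = 8.
  x1=0, x2=1: remaining (x3,x4,x5,x6,x7) ∈ {(0,1,0,1,0); (0,1,1,1,0); (1,1,1,1,0)} — 3.
  x1=0, x2=0: remaining (x3,x4,x5,x6,x7) ∈ {(0,1,0,1,0); (0,1,0,1,1); (1,1,0,1,0); (1,1,0,1,1)} — 4.
Total: 2 + 8 + 3 + 4 = 17.

17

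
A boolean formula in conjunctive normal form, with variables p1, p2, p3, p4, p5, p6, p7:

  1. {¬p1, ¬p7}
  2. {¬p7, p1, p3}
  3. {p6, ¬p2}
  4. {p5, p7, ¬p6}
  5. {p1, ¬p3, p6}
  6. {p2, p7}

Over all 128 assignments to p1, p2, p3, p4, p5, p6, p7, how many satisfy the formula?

Case analysis on p7 and p1:
  p7=1, p1=1: a clause becomes empty — 0.
  p7=1, p1=0: forces p3=1; p6=1; p2, p4, p5 free → 2^3 = 8.
  p7=0, p1=1: remaining (p2,p3,p4,p5,p6) ∈ {(1,0,0,1,1); (1,0,1,1,1); (1,1,0,1,1); (1,1,1,1,1)} — 4.
  p7=0, p1=0: remaining (p2,p3,p4,p5,p6) ∈ {(1,0,0,1,1); (1,0,1,1,1); (1,1,0,1,1); (1,1,1,1,1)} — 4.
Total: 0 + 8 + 4 + 4 = 16.

16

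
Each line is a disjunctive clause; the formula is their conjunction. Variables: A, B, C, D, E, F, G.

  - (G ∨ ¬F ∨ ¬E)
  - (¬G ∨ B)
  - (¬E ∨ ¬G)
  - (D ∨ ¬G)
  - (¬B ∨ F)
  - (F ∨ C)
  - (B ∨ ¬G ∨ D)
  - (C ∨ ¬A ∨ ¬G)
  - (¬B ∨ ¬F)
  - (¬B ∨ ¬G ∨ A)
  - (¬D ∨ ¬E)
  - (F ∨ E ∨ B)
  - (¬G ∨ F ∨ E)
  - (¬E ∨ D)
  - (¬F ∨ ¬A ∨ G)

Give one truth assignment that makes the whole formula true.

A=False, B=False, C=False, D=True, E=False, F=True, G=False

Check each clause:
  1. (G ∨ ¬E ∨ ¬F) — ¬E is true.
  2. (B ∨ ¬G) — ¬G is true.
  3. (¬G ∨ ¬E) — ¬G is true.
  4. (¬G ∨ D) — ¬G is true.
  5. (F ∨ ¬B) — F is true.
  6. (F ∨ C) — F is true.
  7. (¬G ∨ B ∨ D) — ¬G is true.
  8. (C ∨ ¬G ∨ ¬A) — ¬G is true.
  9. (¬B ∨ ¬F) — ¬B is true.
  10. (A ∨ ¬G ∨ ¬B) — ¬G is true.
  11. (¬D ∨ ¬E) — ¬E is true.
  12. (B ∨ E ∨ F) — F is true.
  13. (E ∨ F ∨ ¬G) — ¬G is true.
  14. (D ∨ ¬E) — ¬E is true.
  15. (¬A ∨ ¬F ∨ G) — ¬A is true.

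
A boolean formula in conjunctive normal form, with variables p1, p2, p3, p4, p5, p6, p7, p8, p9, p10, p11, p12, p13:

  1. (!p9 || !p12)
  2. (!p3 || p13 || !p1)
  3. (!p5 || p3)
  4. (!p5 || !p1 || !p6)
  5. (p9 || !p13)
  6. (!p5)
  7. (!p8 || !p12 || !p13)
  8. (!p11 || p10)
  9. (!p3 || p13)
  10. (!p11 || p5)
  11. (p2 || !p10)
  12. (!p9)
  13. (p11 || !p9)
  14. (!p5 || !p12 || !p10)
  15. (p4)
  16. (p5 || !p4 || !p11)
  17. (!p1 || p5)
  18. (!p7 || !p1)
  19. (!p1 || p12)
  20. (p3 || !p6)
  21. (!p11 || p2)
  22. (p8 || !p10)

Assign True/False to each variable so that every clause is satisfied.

p1=False, p2=False, p3=False, p4=True, p5=False, p6=False, p7=False, p8=False, p9=False, p10=False, p11=False, p12=False, p13=False

Check each clause:
  1. (!p12 || !p9) — !p12 is true.
  2. (p13 || !p3 || !p1) — !p3 is true.
  3. (!p5 || p3) — !p5 is true.
  4. (!p5 || !p1 || !p6) — !p6 is true.
  5. (!p13 || p9) — !p13 is true.
  6. (!p5) — !p5 is true.
  7. (!p12 || !p13 || !p8) — !p8 is true.
  8. (!p11 || p10) — !p11 is true.
  9. (p13 || !p3) — !p3 is true.
  10. (p5 || !p11) — !p11 is true.
  11. (p2 || !p10) — !p10 is true.
  12. (!p9) — !p9 is true.
  13. (!p9 || p11) — !p9 is true.
  14. (!p12 || !p5 || !p10) — !p5 is true.
  15. (p4) — p4 is true.
  16. (!p11 || !p4 || p5) — !p11 is true.
  17. (p5 || !p1) — !p1 is true.
  18. (!p7 || !p1) — !p7 is true.
  19. (!p1 || p12) — !p1 is true.
  20. (!p6 || p3) — !p6 is true.
  21. (p2 || !p11) — !p11 is true.
  22. (!p10 || p8) — !p10 is true.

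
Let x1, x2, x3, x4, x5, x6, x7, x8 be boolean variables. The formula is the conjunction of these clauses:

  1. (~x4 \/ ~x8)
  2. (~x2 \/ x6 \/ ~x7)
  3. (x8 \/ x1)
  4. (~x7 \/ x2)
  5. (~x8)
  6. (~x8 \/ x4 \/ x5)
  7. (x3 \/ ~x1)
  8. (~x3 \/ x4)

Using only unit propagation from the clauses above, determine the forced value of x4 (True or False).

(~x8) is a unit clause: x8 = False.
(x1 \/ x8): since x8 = False, the clause reduces to (x1). x1 = True.
In (~x1 \/ x3), ~x1 is now false; x3 must hold, so x3 = True.
In (~x3 \/ x4), ~x3 is now false; x4 must hold, so x4 = True.

True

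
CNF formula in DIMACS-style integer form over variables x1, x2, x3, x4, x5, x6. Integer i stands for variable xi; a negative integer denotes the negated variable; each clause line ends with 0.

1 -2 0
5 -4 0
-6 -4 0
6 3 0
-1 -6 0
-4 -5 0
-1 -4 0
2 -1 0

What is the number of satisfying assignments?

Case analysis on x1 and x4:
  x1=1, x4=1: a clause becomes empty — 0.
  x1=1, x4=0: remaining (x2,x3,x5,x6) ∈ {(1,1,0,0); (1,1,1,0)} — 2.
  x1=0, x4=1: a clause becomes empty — 0.
  x1=0, x4=0: x5 free; 3 ways for (x2,x3,x6) × 2^1 = 6.
Total: 0 + 2 + 0 + 6 = 8.

8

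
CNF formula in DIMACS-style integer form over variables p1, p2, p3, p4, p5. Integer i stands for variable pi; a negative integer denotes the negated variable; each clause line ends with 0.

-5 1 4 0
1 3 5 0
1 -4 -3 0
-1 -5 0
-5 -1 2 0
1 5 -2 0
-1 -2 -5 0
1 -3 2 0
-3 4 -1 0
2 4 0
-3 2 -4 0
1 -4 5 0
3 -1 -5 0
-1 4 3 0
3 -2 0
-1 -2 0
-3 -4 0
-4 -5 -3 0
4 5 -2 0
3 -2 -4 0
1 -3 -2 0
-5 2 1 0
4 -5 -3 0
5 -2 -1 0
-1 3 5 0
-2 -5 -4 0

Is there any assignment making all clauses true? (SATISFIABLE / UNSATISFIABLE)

UNSATISFIABLE

p1 = True:
  propagation gives p5=False, p2=False, p4=True, p3=False; an empty clause results — contradiction.
p1 = False:
  p4 = True:
    propagation gives p3=False, p5=True, p2=False; an empty clause results — contradiction.
  p4 = False:
    propagation gives p5=False, p3=True, p2=False; an empty clause results — contradiction.
Every branch closes, so no satisfying assignment exists.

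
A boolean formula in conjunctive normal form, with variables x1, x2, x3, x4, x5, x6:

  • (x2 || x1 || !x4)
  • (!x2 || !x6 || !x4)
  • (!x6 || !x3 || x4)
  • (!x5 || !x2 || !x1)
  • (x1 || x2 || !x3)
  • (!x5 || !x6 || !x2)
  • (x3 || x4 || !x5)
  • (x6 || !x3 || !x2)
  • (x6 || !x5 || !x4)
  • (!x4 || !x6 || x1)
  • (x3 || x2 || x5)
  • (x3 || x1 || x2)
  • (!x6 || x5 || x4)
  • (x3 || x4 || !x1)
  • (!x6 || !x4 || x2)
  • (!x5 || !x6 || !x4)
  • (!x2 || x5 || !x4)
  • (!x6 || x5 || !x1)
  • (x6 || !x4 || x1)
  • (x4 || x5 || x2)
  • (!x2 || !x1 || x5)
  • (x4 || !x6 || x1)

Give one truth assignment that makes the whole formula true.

x1=True, x2=False, x3=True, x4=False, x5=True, x6=False

Branch on x1: take x1 = True.
Branch on x2: take x2 = False.
Set x3 = True and propagate.
The remaining clauses are satisfied by x4 = False, x5 = True, x6 = False.
Check each clause:
  1. (x2 || x1 || !x4) — x1 is true.
  2. (!x2 || !x4 || !x6) — !x6 is true.
  3. (!x3 || x4 || !x6) — !x6 is true.
  4. (!x2 || !x5 || !x1) — !x2 is true.
  5. (x2 || !x3 || x1) — x1 is true.
  6. (!x5 || !x6 || !x2) — !x6 is true.
  7. (x3 || !x5 || x4) — x3 is true.
  8. (!x2 || !x3 || x6) — !x2 is true.
  9. (x6 || !x4 || !x5) — !x4 is true.
  10. (!x6 || x1 || !x4) — x1 is true.
  11. (x3 || x2 || x5) — x3 is true.
  12. (x2 || x3 || x1) — x1 is true.
  13. (x5 || !x6 || x4) — !x6 is true.
  14. (!x1 || x4 || x3) — x3 is true.
  15. (x2 || !x6 || !x4) — !x6 is true.
  16. (!x4 || !x5 || !x6) — !x6 is true.
  17. (!x2 || !x4 || x5) — !x4 is true.
  18. (!x1 || !x6 || x5) — !x6 is true.
  19. (x1 || x6 || !x4) — x1 is true.
  20. (x5 || x2 || x4) — x5 is true.
  21. (x5 || !x1 || !x2) — x5 is true.
  22. (x1 || !x6 || x4) — x1 is true.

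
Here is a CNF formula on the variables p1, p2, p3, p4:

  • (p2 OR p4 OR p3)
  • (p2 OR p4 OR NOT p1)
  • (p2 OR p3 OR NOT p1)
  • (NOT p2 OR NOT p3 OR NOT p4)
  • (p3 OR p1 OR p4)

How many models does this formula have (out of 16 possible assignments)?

Case analysis on p2 and p3:
  p2=T, p3=T: remaining (p1,p4) ∈ {(F,F); (T,F)} — 2.
  p2=T, p3=F: remaining (p1,p4) ∈ {(F,T); (T,F); (T,T)} — 3.
  p2=F, p3=T: remaining (p1,p4) ∈ {(F,F); (F,T); (T,T)} — 3.
  p2=F, p3=F: remaining (p1,p4) ∈ {(F,T)} — 1.
Total: 2 + 3 + 3 + 1 = 9.

9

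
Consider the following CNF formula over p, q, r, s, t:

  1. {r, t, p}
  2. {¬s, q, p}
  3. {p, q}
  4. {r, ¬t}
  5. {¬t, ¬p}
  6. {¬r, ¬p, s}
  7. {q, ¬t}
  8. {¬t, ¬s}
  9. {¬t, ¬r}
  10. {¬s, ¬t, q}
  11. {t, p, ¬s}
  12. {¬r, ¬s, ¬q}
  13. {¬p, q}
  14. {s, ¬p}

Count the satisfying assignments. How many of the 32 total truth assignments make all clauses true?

2

The models are:
  p=F q=T r=T s=F t=F
  p=T q=T r=F s=T t=F
That's 2 in total.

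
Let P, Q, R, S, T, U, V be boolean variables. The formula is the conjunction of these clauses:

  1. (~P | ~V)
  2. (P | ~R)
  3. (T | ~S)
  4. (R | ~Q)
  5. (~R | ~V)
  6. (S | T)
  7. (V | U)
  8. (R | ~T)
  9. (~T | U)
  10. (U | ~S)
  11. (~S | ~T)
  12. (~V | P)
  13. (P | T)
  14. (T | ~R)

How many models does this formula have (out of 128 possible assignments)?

Satisfying assignments:
  P=T Q=F R=T S=F T=T U=T V=F
  P=T Q=T R=T S=F T=T U=T V=F
Count: 2.

2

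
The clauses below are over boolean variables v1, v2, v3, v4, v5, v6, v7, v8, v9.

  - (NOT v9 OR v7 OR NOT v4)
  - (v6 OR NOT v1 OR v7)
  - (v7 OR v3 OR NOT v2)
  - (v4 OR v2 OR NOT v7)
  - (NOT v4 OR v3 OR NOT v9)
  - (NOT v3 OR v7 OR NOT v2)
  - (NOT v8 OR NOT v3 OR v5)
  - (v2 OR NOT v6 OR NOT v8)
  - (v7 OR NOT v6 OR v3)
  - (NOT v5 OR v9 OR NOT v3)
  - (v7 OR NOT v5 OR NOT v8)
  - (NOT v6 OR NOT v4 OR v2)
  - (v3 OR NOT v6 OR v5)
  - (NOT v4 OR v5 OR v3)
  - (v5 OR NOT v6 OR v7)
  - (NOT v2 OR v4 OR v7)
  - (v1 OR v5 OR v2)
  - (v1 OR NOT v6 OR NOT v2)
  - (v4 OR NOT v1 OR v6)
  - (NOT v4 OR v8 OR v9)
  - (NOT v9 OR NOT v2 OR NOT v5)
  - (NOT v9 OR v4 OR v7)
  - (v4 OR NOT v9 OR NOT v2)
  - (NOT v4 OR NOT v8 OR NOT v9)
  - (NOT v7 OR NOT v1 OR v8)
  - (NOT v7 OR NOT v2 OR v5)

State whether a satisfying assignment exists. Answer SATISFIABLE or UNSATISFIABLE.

SATISFIABLE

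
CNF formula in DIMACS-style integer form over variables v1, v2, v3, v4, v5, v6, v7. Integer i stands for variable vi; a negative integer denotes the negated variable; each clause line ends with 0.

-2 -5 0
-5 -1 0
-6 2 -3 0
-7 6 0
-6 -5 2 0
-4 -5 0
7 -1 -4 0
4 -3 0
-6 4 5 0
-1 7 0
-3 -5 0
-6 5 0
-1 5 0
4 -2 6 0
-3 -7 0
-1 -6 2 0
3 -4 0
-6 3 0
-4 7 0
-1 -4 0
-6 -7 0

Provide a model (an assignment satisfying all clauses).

v1 = False, v2 = False, v3 = False, v4 = False, v5 = True, v6 = False, v7 = False

Pure literal: v1 appears only negated; assign v1 = False.
Try v2 = False.
The remaining clauses are satisfied by v3 = False, v4 = False, v5 = True, v6 = False, v7 = False.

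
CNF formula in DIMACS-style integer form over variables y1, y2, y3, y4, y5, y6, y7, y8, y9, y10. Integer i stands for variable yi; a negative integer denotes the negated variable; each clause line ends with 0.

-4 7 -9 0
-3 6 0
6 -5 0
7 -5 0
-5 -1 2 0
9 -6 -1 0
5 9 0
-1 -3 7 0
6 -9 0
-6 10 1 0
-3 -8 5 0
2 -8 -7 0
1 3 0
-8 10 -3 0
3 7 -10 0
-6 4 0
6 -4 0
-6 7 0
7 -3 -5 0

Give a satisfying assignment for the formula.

y1=F, y2=F, y3=T, y4=T, y5=T, y6=T, y7=T, y8=F, y9=T, y10=T

Check each clause:
  1. (!y9 || !y4 || y7) — y7 is true.
  2. (!y3 || y6) — y6 is true.
  3. (!y5 || y6) — y6 is true.
  4. (y7 || !y5) — y7 is true.
  5. (!y5 || y2 || !y1) — !y1 is true.
  6. (!y1 || !y6 || y9) — y9 is true.
  7. (y5 || y9) — y9 is true.
  8. (!y3 || y7 || !y1) — !y1 is true.
  9. (!y9 || y6) — y6 is true.
  10. (!y6 || y1 || y10) — y10 is true.
  11. (!y8 || !y3 || y5) — !y8 is true.
  12. (!y8 || y2 || !y7) — !y8 is true.
  13. (y3 || y1) — y3 is true.
  14. (y10 || !y8 || !y3) — !y8 is true.
  15. (!y10 || y7 || y3) — y3 is true.
  16. (y4 || !y6) — y4 is true.
  17. (!y4 || y6) — y6 is true.
  18. (!y6 || y7) — y7 is true.
  19. (!y3 || y7 || !y5) — y7 is true.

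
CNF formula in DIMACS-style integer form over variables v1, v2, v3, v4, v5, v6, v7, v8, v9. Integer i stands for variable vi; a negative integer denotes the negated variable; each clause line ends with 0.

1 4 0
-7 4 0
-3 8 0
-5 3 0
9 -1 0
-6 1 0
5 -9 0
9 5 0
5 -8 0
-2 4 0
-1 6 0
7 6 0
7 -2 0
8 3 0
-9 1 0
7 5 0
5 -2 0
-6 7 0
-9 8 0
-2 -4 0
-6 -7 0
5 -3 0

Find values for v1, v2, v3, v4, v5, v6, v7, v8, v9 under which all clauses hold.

v1=0  v2=0  v3=1  v4=1  v5=1  v6=0  v7=1  v8=1  v9=0

Check each clause:
  1. (v1 OR v4) — v4 is true.
  2. (v4 OR NOT v7) — v4 is true.
  3. (v8 OR NOT v3) — v8 is true.
  4. (NOT v5 OR v3) — v3 is true.
  5. (v9 OR NOT v1) — NOT v1 is true.
  6. (NOT v6 OR v1) — NOT v6 is true.
  7. (v5 OR NOT v9) — v5 is true.
  8. (v5 OR v9) — v5 is true.
  9. (v5 OR NOT v8) — v5 is true.
  10. (NOT v2 OR v4) — v4 is true.
  11. (NOT v1 OR v6) — NOT v1 is true.
  12. (v7 OR v6) — v7 is true.
  13. (NOT v2 OR v7) — NOT v2 is true.
  14. (v3 OR v8) — v8 is true.
  15. (NOT v9 OR v1) — NOT v9 is true.
  16. (v7 OR v5) — v5 is true.
  17. (NOT v2 OR v5) — v5 is true.
  18. (v7 OR NOT v6) — NOT v6 is true.
  19. (NOT v9 OR v8) — v8 is true.
  20. (NOT v4 OR NOT v2) — NOT v2 is true.
  21. (NOT v6 OR NOT v7) — NOT v6 is true.
  22. (v5 OR NOT v3) — v5 is true.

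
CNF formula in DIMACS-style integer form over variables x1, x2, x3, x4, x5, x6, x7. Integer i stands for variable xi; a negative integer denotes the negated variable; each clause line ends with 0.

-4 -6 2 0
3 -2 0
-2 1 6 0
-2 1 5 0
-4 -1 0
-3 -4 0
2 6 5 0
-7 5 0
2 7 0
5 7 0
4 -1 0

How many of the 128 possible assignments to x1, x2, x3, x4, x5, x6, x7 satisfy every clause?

The models are:
  x1=0 x2=0 x3=0 x4=0 x5=1 x6=0 x7=1
  x1=0 x2=0 x3=0 x4=0 x5=1 x6=1 x7=1
  x1=0 x2=0 x3=0 x4=1 x5=1 x6=0 x7=1
  x1=0 x2=0 x3=1 x4=0 x5=1 x6=0 x7=1
  x1=0 x2=0 x3=1 x4=0 x5=1 x6=1 x7=1
  x1=0 x2=1 x3=1 x4=0 x5=1 x6=1 x7=0
  x1=0 x2=1 x3=1 x4=0 x5=1 x6=1 x7=1
Count: 7.

7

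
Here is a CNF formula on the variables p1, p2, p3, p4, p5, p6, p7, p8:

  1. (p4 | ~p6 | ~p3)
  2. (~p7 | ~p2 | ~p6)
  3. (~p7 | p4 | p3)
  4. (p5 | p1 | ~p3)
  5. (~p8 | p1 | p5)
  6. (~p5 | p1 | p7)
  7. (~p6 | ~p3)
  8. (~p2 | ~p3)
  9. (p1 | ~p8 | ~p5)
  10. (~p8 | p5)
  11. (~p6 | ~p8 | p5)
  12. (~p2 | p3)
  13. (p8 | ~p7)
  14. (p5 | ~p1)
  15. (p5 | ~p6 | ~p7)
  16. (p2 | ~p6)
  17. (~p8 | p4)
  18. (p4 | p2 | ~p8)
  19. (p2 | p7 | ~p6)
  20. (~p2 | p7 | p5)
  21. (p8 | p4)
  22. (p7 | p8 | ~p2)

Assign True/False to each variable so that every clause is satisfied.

p1=F, p2=F, p3=F, p4=T, p5=F, p6=F, p7=F, p8=F

Check each clause:
  1. (~p3 | p4 | ~p6) — ~p6 is true.
  2. (~p7 | ~p2 | ~p6) — ~p7 is true.
  3. (~p7 | p4 | p3) — ~p7 is true.
  4. (p5 | ~p3 | p1) — ~p3 is true.
  5. (p5 | ~p8 | p1) — ~p8 is true.
  6. (p7 | p1 | ~p5) — ~p5 is true.
  7. (~p6 | ~p3) — ~p6 is true.
  8. (~p2 | ~p3) — ~p3 is true.
  9. (~p5 | p1 | ~p8) — ~p8 is true.
  10. (~p8 | p5) — ~p8 is true.
  11. (~p8 | ~p6 | p5) — ~p8 is true.
  12. (p3 | ~p2) — ~p2 is true.
  13. (p8 | ~p7) — ~p7 is true.
  14. (~p1 | p5) — ~p1 is true.
  15. (~p6 | ~p7 | p5) — ~p7 is true.
  16. (p2 | ~p6) — ~p6 is true.
  17. (~p8 | p4) — ~p8 is true.
  18. (p2 | p4 | ~p8) — ~p8 is true.
  19. (p2 | ~p6 | p7) — ~p6 is true.
  20. (p7 | ~p2 | p5) — ~p2 is true.
  21. (p4 | p8) — p4 is true.
  22. (p8 | ~p2 | p7) — ~p2 is true.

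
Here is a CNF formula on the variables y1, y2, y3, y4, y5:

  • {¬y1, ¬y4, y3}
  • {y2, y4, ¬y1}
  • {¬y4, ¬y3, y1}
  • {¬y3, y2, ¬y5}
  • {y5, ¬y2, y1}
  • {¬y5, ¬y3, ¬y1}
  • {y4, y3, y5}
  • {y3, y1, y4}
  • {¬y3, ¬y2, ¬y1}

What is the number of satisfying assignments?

7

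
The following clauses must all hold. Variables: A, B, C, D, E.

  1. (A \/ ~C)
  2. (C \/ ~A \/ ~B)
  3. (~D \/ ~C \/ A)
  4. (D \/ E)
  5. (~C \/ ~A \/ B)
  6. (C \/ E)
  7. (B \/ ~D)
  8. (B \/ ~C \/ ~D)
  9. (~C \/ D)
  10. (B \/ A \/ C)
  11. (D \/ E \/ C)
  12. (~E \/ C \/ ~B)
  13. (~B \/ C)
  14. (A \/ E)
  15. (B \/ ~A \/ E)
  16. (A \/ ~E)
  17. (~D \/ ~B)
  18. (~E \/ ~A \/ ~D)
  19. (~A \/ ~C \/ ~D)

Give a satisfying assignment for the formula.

Try A = True.
The remaining clauses are satisfied by B = False, C = False, D = False, E = True.
Every clause has at least one true literal under this assignment.

A=True, B=False, C=False, D=False, E=True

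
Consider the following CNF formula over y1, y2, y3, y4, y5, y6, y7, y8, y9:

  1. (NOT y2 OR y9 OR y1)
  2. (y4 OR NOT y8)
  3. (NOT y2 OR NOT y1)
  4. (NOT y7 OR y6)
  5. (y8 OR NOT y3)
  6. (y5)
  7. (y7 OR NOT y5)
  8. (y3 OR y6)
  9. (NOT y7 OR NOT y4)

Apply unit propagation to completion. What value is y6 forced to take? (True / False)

(y5) is a unit clause: y5 = True.
(y7 OR NOT y5) with y5 = True leaves only y7, so y7 = True.
From (y6 OR NOT y7) and y7 = True: y6 = True.

True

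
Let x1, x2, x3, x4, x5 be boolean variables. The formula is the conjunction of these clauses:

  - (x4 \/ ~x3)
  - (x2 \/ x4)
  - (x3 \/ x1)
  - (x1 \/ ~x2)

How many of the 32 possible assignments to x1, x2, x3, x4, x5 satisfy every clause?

Split on x1, then x2.
  x1=T, x2=T: x5 free; 3 ways for (x3,x4) × 2^1 = 6.
  x1=T, x2=F: remaining (x3,x4,x5) ∈ {(F,T,F); (F,T,T); (T,T,F); (T,T,T)} — 4.
  x1=F, x2=T: a clause becomes empty — 0.
  x1=F, x2=F: remaining (x3,x4,x5) ∈ {(T,T,F); (T,T,T)} — 2.
Total: 6 + 4 + 0 + 2 = 12.

12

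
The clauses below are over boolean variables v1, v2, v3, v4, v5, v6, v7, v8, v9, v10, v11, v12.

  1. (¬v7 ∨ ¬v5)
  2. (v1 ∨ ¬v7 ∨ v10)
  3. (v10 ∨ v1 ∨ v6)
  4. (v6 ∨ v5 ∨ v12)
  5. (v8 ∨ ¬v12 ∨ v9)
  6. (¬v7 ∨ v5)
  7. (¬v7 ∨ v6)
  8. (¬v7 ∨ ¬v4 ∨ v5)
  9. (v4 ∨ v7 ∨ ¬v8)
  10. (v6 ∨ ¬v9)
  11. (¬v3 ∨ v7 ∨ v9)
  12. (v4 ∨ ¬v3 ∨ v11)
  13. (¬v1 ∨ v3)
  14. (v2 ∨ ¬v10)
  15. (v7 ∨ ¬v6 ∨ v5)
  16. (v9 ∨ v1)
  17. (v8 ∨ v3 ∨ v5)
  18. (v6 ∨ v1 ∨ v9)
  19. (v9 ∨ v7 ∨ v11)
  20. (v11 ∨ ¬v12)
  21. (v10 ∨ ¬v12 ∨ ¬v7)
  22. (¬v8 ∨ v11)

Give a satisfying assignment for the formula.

v1 = T  v2 = F  v3 = T  v4 = F  v5 = T  v6 = T  v7 = F  v8 = F  v9 = T  v10 = F  v11 = T  v12 = T

Pure literal: v11 appears only positively; assign v11 = True.
Branch on v1: take v1 = True.
  then v3 is forced to True.
The remaining clauses are satisfied by v2 = False, v4 = False, v5 = True, v6 = True, v7 = False, v8 = False, v9 = True, v10 = False, v12 = True.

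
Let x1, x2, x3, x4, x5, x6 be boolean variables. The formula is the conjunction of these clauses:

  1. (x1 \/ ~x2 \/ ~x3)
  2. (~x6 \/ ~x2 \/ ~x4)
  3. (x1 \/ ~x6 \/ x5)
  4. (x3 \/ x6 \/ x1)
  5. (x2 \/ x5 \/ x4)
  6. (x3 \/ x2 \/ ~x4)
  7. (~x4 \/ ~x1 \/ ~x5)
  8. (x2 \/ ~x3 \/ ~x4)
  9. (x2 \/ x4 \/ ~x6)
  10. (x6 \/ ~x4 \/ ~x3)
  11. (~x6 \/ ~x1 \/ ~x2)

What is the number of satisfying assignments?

9

Split on x2, then x4.
  x2=T, x4=T: remaining (x1,x3,x5,x6) ∈ {(T,F,F,F)} — 1.
  x2=T, x4=F: 5 of the 16 assignments to (x1,x3,x5,x6) work.
  x2=F, x4=T: a clause becomes empty — 0.
  x2=F, x4=F: remaining (x1,x3,x5,x6) ∈ {(F,T,T,F); (T,F,T,F); (T,T,T,F)} — 3.
Total: 1 + 5 + 0 + 3 = 9.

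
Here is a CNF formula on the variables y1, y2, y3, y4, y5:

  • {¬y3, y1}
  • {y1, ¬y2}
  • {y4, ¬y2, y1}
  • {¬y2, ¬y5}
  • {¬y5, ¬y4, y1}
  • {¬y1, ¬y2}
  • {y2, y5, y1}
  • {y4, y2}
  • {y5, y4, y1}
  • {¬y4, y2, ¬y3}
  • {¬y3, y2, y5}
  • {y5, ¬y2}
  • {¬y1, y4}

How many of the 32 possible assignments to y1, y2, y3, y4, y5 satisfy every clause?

2

The models are:
  y1=T y2=F y3=F y4=T y5=F
  y1=T y2=F y3=F y4=T y5=T
That's 2 in total.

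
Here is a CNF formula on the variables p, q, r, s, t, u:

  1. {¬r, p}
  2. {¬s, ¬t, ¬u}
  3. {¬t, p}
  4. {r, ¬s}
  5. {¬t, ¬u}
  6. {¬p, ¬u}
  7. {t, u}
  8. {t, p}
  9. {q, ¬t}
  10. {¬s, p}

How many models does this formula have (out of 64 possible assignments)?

The models are:
  p=T q=T r=F s=F t=T u=F
  p=T q=T r=T s=F t=T u=F
  p=T q=T r=T s=T t=T u=F
That's 3 in total.

3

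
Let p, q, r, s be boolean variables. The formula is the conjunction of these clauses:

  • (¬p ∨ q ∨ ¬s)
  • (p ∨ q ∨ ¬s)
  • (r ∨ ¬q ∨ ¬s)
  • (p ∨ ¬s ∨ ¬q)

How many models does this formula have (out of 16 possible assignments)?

9

Split on q, then s.
  q=1, s=1: remaining (p,r) ∈ {(1,1)} — 1.
  q=1, s=0: remaining (p,r) ∈ {(0,0); (0,1); (1,0); (1,1)} — 4.
  q=0, s=1: a clause becomes empty — 0.
  q=0, s=0: remaining (p,r) ∈ {(0,0); (0,1); (1,0); (1,1)} — 4.
Total: 1 + 4 + 0 + 4 = 9.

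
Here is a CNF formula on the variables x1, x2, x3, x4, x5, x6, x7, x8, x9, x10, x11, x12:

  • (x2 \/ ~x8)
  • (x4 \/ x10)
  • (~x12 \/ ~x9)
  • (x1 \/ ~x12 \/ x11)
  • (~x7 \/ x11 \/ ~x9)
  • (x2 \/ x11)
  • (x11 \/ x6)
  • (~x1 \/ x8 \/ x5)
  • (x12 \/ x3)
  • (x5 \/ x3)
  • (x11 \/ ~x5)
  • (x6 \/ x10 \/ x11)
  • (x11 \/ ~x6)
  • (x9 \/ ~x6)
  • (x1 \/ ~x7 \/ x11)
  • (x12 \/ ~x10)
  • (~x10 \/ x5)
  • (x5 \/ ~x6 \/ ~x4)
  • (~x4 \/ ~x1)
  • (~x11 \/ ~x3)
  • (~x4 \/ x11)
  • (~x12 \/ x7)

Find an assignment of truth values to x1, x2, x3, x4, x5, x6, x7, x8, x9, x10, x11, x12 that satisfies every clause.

x1=False  x2=True  x3=False  x4=True  x5=True  x6=False  x7=True  x8=False  x9=False  x10=False  x11=True  x12=True

Check each clause:
  1. (x2 \/ ~x8) — ~x8 is true.
  2. (x4 \/ x10) — x4 is true.
  3. (~x9 \/ ~x12) — ~x9 is true.
  4. (~x12 \/ x1 \/ x11) — x11 is true.
  5. (~x9 \/ ~x7 \/ x11) — x11 is true.
  6. (x11 \/ x2) — x2 is true.
  7. (x6 \/ x11) — x11 is true.
  8. (~x1 \/ x8 \/ x5) — x5 is true.
  9. (x12 \/ x3) — x12 is true.
  10. (x3 \/ x5) — x5 is true.
  11. (~x5 \/ x11) — x11 is true.
  12. (x11 \/ x6 \/ x10) — x11 is true.
  13. (~x6 \/ x11) — ~x6 is true.
  14. (x9 \/ ~x6) — ~x6 is true.
  15. (x1 \/ x11 \/ ~x7) — x11 is true.
  16. (~x10 \/ x12) — x12 is true.
  17. (x5 \/ ~x10) — x5 is true.
  18. (x5 \/ ~x4 \/ ~x6) — ~x6 is true.
  19. (~x1 \/ ~x4) — ~x1 is true.
  20. (~x3 \/ ~x11) — ~x3 is true.
  21. (x11 \/ ~x4) — x11 is true.
  22. (~x12 \/ x7) — x7 is true.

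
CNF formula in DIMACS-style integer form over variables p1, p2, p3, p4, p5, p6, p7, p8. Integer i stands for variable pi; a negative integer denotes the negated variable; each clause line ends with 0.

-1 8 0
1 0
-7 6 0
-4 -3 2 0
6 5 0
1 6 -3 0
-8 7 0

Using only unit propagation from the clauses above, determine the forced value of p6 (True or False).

(p1) is a unit clause: p1 = True.
In (p8 \/ ~p1), ~p1 is now false; p8 must hold, so p8 = True.
From (p7 \/ ~p8) and p8 = True: p7 = True.
(~p7 \/ p6) with p7 = True leaves only p6, so p6 = True.

True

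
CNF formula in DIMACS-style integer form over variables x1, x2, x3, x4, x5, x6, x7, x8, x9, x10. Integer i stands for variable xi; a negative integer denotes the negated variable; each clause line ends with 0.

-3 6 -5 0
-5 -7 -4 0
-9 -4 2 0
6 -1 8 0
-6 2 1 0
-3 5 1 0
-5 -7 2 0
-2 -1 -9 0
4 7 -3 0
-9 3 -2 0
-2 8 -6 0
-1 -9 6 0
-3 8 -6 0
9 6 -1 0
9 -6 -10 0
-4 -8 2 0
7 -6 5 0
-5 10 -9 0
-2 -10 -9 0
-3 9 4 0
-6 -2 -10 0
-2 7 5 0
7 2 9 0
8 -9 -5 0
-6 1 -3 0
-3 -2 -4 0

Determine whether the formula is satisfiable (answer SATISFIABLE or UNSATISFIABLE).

Branch on x1: take x1 = True.
Try x2 = False.
Try x3 = False.
The remaining clauses are satisfied by x4 = False, x5 = False, x6 = True, x7 = True, x8 = False, x9 = False, x10 = False.
So x1 = T, x2 = F, x3 = F, x4 = F, x5 = F, x6 = T, x7 = T, x8 = F, x9 = F, x10 = F is a satisfying assignment.

SATISFIABLE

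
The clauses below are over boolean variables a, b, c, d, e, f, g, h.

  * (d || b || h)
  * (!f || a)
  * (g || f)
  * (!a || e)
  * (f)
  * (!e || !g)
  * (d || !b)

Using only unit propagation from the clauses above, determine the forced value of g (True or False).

(f) is a unit clause: f = True.
From (!f || a) and f = True: a = True.
In (e || !a), !a is now false; e must hold, so e = True.
In (!e || !g), !e is now false; !g must hold, so g = False.

False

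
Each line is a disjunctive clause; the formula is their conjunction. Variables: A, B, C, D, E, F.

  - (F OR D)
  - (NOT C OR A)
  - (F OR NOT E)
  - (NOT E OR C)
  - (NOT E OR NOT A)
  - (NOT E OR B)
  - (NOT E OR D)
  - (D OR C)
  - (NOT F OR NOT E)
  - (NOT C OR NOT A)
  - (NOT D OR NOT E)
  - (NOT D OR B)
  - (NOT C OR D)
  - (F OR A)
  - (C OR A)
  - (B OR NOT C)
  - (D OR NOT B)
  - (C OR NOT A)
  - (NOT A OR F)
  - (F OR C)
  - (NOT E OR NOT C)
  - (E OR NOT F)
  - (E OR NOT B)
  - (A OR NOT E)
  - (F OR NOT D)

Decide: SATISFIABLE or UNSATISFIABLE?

UNSATISFIABLE

E = True:
  propagation gives F=True; an empty clause results — contradiction.
E = False:
  propagation gives F=False, D=True; an empty clause results — contradiction.
Every branch closes, so no satisfying assignment exists.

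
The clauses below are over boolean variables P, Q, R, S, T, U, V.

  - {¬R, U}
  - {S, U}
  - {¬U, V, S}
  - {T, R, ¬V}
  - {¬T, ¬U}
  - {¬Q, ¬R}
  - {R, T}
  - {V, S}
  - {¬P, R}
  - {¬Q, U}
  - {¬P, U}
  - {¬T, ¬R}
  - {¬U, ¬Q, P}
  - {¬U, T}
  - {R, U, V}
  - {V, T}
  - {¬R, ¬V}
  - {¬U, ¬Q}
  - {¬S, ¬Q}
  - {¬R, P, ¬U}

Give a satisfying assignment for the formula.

P=F, Q=F, R=F, S=T, T=T, U=F, V=T

Q occurs only negated in the remaining clauses — set Q = False.
Branch on P: take P = False.
Try R = False.
  then T is forced to True.
  then U is forced to False.
  then S is forced to True.
  then V is forced to True.
Every clause has at least one true literal under this assignment.
Check each clause:
  1. {¬R, U} — ¬R is true.
  2. {S, U} — S is true.
  3. {V, ¬U, S} — ¬U is true.
  4. {¬V, R, T} — T is true.
  5. {¬U, ¬T} — ¬U is true.
  6. {¬Q, ¬R} — ¬R is true.
  7. {R, T} — T is true.
  8. {S, V} — S is true.
  9. {¬P, R} — ¬P is true.
  10. {U, ¬Q} — ¬Q is true.
  11. {¬P, U} — ¬P is true.
  12. {¬T, ¬R} — ¬R is true.
  13. {P, ¬U, ¬Q} — ¬U is true.
  14. {T, ¬U} — ¬U is true.
  15. {V, R, U} — V is true.
  16. {V, T} — T is true.
  17. {¬R, ¬V} — ¬R is true.
  18. {¬Q, ¬U} — ¬U is true.
  19. {¬Q, ¬S} — ¬Q is true.
  20. {¬U, ¬R, P} — ¬U is true.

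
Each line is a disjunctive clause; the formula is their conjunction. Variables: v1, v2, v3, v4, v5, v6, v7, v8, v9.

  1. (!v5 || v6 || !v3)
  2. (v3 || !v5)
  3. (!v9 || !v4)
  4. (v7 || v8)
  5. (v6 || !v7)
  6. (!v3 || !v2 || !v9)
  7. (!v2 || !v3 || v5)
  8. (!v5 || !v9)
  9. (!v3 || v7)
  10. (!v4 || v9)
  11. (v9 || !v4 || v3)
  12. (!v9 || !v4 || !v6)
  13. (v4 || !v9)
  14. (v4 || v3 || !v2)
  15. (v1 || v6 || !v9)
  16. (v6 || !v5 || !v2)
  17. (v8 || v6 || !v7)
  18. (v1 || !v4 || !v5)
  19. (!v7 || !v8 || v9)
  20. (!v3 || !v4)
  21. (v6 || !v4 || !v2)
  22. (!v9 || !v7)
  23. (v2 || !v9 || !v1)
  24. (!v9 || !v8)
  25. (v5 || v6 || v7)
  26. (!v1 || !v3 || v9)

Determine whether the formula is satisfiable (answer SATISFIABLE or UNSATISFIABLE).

Branch on v1: take v1 = True.
Try v2 = False.
  then v9 is forced to False.
  then v4 is forced to False.
  then v3 is forced to False.
  then v5 is forced to False.
Branch on v6: take v6 = True.
For the remaining variables, v7 = False, v8 = True works.
So v1=T  v2=F  v3=F  v4=F  v5=F  v6=T  v7=F  v8=T  v9=F is a satisfying assignment.

SATISFIABLE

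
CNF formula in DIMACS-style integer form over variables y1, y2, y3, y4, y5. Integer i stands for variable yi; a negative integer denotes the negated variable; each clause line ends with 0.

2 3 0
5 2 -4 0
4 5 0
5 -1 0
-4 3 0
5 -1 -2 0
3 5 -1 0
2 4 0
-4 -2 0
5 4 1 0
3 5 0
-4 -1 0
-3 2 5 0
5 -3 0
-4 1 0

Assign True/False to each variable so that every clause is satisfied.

y1 = T  y2 = T  y3 = T  y4 = F  y5 = T

Check each clause:
  1. (y2 ∨ y3) — y2 is true.
  2. (¬y4 ∨ y5 ∨ y2) — y2 is true.
  3. (y5 ∨ y4) — y5 is true.
  4. (y5 ∨ ¬y1) — y5 is true.
  5. (y3 ∨ ¬y4) — y3 is true.
  6. (¬y1 ∨ y5 ∨ ¬y2) — y5 is true.
  7. (¬y1 ∨ y3 ∨ y5) — y3 is true.
  8. (y2 ∨ y4) — y2 is true.
  9. (¬y4 ∨ ¬y2) — ¬y4 is true.
  10. (y4 ∨ y1 ∨ y5) — y1 is true.
  11. (y5 ∨ y3) — y3 is true.
  12. (¬y4 ∨ ¬y1) — ¬y4 is true.
  13. (y5 ∨ y2 ∨ ¬y3) — y2 is true.
  14. (¬y3 ∨ y5) — y5 is true.
  15. (¬y4 ∨ y1) — y1 is true.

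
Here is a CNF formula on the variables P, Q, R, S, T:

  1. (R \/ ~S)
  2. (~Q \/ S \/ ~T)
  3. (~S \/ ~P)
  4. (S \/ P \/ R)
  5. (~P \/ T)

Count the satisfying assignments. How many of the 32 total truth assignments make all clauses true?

9

Split on S, then P.
  S=1, P=1: a clause becomes empty — 0.
  S=1, P=0: remaining (Q,R,T) ∈ {(0,1,0); (0,1,1); (1,1,0); (1,1,1)} — 4.
  S=0, P=1: remaining (Q,R,T) ∈ {(0,0,1); (0,1,1)} — 2.
  S=0, P=0: remaining (Q,R,T) ∈ {(0,1,0); (0,1,1); (1,1,0)} — 3.
Total: 0 + 4 + 2 + 3 = 9.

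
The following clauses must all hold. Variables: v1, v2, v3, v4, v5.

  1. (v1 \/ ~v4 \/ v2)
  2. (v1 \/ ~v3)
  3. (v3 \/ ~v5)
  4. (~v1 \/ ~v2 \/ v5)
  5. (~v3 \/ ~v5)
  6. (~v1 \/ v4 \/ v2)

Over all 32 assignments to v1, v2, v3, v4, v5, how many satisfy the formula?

5

Satisfying assignments:
  v1=0 v2=0 v3=0 v4=0 v5=0
  v1=0 v2=1 v3=0 v4=0 v5=0
  v1=0 v2=1 v3=0 v4=1 v5=0
  v1=1 v2=0 v3=0 v4=1 v5=0
  v1=1 v2=0 v3=1 v4=1 v5=0
Count: 5.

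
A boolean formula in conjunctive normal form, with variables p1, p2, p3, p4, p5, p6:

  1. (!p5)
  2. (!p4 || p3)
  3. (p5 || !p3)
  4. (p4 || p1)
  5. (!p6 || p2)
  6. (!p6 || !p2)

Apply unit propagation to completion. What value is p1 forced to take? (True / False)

Unit clause (!p5) sets p5 = False.
In (p5 || !p3), p5 is now false; !p3 must hold, so p3 = False.
(p3 || !p4) with p3 = False leaves only !p4, so p4 = False.
(p4 || p1) with p4 = False leaves only p1, so p1 = True.

True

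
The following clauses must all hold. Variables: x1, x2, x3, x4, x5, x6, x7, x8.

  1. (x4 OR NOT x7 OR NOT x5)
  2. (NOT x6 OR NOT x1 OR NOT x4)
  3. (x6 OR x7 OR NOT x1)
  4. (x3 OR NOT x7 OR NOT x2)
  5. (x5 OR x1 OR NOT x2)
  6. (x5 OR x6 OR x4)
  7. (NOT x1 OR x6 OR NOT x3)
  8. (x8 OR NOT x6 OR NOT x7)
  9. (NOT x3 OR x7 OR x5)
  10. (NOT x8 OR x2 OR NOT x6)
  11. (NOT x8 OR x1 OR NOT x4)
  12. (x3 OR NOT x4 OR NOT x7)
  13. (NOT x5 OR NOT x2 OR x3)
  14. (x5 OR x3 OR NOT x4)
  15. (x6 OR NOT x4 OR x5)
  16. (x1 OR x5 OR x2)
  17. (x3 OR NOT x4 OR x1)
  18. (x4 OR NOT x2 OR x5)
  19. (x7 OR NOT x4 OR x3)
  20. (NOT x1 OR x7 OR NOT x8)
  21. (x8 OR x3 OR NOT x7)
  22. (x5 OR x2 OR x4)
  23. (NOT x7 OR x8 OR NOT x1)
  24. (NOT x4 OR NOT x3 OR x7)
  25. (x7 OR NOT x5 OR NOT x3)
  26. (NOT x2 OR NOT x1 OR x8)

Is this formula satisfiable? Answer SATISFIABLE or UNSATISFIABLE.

SATISFIABLE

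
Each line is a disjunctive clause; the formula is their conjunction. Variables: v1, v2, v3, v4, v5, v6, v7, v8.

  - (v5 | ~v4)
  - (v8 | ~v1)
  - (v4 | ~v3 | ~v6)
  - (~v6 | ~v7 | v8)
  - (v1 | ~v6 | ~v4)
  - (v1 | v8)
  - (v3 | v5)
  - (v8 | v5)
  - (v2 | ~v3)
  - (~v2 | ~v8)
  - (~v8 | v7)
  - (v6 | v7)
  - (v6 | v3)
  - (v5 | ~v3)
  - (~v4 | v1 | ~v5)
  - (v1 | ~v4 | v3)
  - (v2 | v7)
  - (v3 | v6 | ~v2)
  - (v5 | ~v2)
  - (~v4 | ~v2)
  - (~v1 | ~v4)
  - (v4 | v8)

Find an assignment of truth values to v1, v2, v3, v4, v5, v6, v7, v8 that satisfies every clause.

Set v1 = True and propagate.
  then v8 is forced to True.
  then v2 is forced to False.
  then v3 is forced to False.
  then v5 is forced to True.
  then v7 is forced to True.
  then v6 is forced to True.
  then v4 is forced to False.
Every clause has at least one true literal under this assignment.

v1=True  v2=False  v3=False  v4=False  v5=True  v6=True  v7=True  v8=True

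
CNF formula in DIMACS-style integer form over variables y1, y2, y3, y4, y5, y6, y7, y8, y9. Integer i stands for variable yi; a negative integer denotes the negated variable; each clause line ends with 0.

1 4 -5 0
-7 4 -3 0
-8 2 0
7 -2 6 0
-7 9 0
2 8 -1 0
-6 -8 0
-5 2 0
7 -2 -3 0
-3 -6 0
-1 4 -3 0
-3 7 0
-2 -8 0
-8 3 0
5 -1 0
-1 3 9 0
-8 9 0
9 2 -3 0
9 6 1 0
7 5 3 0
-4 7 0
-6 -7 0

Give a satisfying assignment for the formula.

Pure literal: y9 appears only positively; assign y9 = True.
Set y1 = True and propagate.
  then y5 is forced to True.
  then y2 is forced to True.
  then y8 is forced to False.
Set y3 = False and propagate.
Branch on y4: take y4 = False.
The remaining clauses are satisfied by y6 = True, y7 = False.
Every clause has at least one true literal under this assignment.

y1 = True, y2 = True, y3 = False, y4 = False, y5 = True, y6 = True, y7 = False, y8 = False, y9 = True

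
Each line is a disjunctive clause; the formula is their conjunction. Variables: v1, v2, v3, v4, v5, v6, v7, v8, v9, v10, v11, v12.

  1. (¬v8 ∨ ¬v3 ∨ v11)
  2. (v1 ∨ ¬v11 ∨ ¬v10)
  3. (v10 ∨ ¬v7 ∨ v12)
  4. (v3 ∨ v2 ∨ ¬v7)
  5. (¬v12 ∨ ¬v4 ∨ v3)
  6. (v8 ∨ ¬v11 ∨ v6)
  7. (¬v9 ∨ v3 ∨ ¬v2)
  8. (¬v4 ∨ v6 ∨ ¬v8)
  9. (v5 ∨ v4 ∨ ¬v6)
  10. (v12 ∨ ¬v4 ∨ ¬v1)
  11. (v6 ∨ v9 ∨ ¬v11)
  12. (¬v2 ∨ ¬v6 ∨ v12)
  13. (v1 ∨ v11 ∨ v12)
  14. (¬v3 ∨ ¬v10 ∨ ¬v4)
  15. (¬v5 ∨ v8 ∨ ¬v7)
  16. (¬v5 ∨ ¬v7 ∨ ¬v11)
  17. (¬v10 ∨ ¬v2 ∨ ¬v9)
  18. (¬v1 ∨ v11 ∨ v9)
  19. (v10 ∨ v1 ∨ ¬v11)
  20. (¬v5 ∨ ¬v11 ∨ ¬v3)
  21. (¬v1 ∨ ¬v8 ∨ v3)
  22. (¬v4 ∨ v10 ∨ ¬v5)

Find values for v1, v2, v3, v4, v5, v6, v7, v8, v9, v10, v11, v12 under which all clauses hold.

Pure literal: v7 appears only negated; assign v7 = False.
Branch on v1: take v1 = False.
For the remaining variables, v2 = False, v3 = True, v4 = False, v5 = False, v6 = False, v8 = False, v9 = True, v10 = False, v11 = False, v12 = True works.
Every clause has at least one true literal under this assignment.

v1 = 0, v2 = 0, v3 = 1, v4 = 0, v5 = 0, v6 = 0, v7 = 0, v8 = 0, v9 = 1, v10 = 0, v11 = 0, v12 = 1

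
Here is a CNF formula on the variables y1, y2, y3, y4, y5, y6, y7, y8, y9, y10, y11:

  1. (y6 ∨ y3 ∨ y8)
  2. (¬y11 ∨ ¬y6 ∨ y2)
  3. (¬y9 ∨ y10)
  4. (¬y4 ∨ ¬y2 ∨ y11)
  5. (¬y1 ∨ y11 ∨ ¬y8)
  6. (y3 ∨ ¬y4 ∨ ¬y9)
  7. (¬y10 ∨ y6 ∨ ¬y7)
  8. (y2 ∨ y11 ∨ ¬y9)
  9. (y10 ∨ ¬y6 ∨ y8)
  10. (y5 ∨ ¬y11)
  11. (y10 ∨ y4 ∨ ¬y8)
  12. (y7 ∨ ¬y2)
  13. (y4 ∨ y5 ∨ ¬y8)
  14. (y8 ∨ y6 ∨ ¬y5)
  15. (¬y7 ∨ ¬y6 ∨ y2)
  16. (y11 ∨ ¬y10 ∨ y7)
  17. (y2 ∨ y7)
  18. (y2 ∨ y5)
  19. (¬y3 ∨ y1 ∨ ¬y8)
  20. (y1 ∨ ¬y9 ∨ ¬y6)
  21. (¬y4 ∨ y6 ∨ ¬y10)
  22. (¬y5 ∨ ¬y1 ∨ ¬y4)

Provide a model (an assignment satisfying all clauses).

y1=True, y2=True, y3=False, y4=False, y5=False, y6=True, y7=True, y8=False, y9=True, y10=True, y11=False

Branch on y1: take y1 = True.
The remaining clauses are satisfied by y2 = True, y3 = False, y4 = False, y5 = False, y6 = True, y7 = True, y8 = False, y9 = True, y10 = True, y11 = False.
Every clause has at least one true literal under this assignment.
Check each clause:
  1. (y6 ∨ y3 ∨ y8) — y6 is true.
  2. (¬y11 ∨ y2 ∨ ¬y6) — y2 is true.
  3. (y10 ∨ ¬y9) — y10 is true.
  4. (¬y2 ∨ ¬y4 ∨ y11) — ¬y4 is true.
  5. (y11 ∨ ¬y8 ∨ ¬y1) — ¬y8 is true.
  6. (¬y4 ∨ y3 ∨ ¬y9) — ¬y4 is true.
  7. (y6 ∨ ¬y7 ∨ ¬y10) — y6 is true.
  8. (y2 ∨ y11 ∨ ¬y9) — y2 is true.
  9. (¬y6 ∨ y10 ∨ y8) — y10 is true.
  10. (¬y11 ∨ y5) — ¬y11 is true.
  11. (y4 ∨ ¬y8 ∨ y10) — ¬y8 is true.
  12. (y7 ∨ ¬y2) — y7 is true.
  13. (¬y8 ∨ y5 ∨ y4) — ¬y8 is true.
  14. (y6 ∨ ¬y5 ∨ y8) — ¬y5 is true.
  15. (y2 ∨ ¬y6 ∨ ¬y7) — y2 is true.
  16. (y7 ∨ ¬y10 ∨ y11) — y7 is true.
  17. (y7 ∨ y2) — y2 is true.
  18. (y5 ∨ y2) — y2 is true.
  19. (y1 ∨ ¬y3 ∨ ¬y8) — ¬y8 is true.
  20. (¬y9 ∨ ¬y6 ∨ y1) — y1 is true.
  21. (¬y4 ∨ y6 ∨ ¬y10) — ¬y4 is true.
  22. (¬y4 ∨ ¬y5 ∨ ¬y1) — ¬y5 is true.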